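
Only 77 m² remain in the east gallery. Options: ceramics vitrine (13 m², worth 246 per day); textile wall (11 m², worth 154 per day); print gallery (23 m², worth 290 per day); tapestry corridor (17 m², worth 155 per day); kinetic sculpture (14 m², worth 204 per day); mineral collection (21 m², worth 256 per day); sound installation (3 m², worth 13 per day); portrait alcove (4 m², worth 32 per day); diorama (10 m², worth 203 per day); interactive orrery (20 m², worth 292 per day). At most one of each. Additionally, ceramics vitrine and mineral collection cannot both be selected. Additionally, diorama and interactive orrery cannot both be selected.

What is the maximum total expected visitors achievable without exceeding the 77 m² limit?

Ceramics vitrine + textile wall + print gallery + kinetic sculpture + portrait alcove + diorama uses 75 of the 77 m² and totals 1129.
The closest alternative, ceramics vitrine + textile wall + print gallery + kinetic sculpture + sound installation + diorama, reaches only 1110.

1129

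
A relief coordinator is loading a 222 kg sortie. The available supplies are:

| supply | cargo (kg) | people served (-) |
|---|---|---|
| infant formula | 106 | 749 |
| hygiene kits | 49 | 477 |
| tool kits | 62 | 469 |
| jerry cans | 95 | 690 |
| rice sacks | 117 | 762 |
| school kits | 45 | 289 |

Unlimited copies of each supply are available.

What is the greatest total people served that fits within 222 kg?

1908

Density check — hygiene kits 9.73, tool kits 7.56, jerry cans 7.26, infant formula 7.07 are the best per kg.
Best packing: 4×hygiene kits — 196 kg, 1908 total.
Every other selection either busts 222 kg or fails to beat 1908.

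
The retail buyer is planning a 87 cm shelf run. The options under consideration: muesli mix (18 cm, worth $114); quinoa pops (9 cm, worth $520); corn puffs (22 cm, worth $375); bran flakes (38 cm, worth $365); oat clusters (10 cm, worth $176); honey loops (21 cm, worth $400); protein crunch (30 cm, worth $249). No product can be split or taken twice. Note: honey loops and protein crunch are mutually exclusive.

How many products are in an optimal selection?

The maximum weekly sales within 87 cm is 1585.
For example muesli mix + quinoa pops + corn puffs + oat clusters + honey loops achieves it, using 80 cm.
All optima have 5 products.

5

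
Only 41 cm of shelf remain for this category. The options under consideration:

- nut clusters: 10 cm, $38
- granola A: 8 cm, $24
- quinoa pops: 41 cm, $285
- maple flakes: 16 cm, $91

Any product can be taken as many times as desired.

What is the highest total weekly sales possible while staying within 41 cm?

Best packing: quinoa pops — 41 cm, 285 total.

285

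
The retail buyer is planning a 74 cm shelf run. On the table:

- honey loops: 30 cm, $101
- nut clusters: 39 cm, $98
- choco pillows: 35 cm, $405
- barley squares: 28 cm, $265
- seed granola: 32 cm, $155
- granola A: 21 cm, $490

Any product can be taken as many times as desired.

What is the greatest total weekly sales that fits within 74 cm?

1470

Density check — granola A 23.33, choco pillows 11.57, barley squares 9.46 are the best per cm.
3×granola A uses 63 of the 74 cm and totals 1470.
The spare 11 cm is too small for any remaining product, and no exchange beats 1470.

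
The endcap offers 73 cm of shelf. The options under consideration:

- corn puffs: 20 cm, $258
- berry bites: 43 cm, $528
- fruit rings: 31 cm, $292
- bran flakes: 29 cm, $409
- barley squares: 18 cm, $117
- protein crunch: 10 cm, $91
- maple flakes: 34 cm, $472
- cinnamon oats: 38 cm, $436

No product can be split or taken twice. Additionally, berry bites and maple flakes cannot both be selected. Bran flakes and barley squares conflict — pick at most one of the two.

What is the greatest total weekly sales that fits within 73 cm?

972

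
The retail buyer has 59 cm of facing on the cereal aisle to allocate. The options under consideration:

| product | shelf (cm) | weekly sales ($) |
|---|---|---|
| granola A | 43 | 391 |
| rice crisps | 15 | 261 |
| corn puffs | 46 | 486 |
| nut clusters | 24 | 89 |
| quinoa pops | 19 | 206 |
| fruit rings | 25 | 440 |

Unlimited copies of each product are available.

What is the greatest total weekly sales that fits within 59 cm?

The ratio heuristic lands on 2×fruit rings (880) but leaves 9 cm idle.
Dropping fruit rings frees 25 cm; slotting in 2×rice crisps (30 cm) lifts the total to 962 at 55 cm.
The spare 4 cm is too small for any remaining product, and no exchange beats 962.

962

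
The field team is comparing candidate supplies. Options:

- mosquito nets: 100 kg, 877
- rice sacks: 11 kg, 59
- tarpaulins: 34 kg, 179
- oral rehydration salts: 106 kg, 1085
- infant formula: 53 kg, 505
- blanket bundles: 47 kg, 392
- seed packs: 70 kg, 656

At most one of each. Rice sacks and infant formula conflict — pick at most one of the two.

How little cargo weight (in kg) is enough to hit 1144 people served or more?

Minimise kg subject to total people served ≥ 1144.
rice sacks + oral rehydration salts: 1144 people served at 117 kg.
No combination under 117 kg hits 1144.

117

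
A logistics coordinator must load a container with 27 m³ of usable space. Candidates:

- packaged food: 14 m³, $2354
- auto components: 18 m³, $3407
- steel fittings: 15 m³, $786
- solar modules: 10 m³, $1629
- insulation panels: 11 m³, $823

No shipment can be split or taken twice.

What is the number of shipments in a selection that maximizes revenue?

2

Best achievable revenue is 3983.
One optimal bundle: packaged food + solar modules (24 m³).
Every optimal selection uses 2 shipments.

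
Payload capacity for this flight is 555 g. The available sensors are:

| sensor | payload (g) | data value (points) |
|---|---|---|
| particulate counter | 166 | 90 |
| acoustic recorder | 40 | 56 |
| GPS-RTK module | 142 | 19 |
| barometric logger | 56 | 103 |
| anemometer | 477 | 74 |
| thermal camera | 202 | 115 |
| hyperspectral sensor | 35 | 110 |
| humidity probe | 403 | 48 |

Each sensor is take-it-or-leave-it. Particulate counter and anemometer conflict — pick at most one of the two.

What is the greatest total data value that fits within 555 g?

Density check — hyperspectral sensor 3.14, barometric logger 1.84, acoustic recorder 1.40 are the best per g.
Taking particulate counter + acoustic recorder + barometric logger + thermal camera + hyperspectral sensor: 499 g used, 474 in data value.
The spare 56 g is too small for any remaining sensor, and no feasible exchange beats 474.

474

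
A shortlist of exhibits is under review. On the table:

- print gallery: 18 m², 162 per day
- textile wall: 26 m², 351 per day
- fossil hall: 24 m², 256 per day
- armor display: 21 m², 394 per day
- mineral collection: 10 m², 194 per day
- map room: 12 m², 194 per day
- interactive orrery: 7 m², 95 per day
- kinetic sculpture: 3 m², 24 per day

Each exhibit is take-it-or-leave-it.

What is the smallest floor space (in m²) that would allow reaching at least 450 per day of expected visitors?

28

Need the lightest bundle worth ≥ 450.
armor display + interactive orrery reaches 489 using 28 m².
Any bundle with less than 28 m² falls short of 450.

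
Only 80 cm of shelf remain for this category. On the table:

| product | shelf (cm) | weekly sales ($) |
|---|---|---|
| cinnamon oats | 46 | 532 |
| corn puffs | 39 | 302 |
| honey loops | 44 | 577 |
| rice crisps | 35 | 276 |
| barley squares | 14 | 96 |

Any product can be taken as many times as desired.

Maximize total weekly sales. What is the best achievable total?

853

Best packing: honey loops + rice crisps — 79 cm, 853 total.
Every other selection either busts 80 cm or fails to beat 853.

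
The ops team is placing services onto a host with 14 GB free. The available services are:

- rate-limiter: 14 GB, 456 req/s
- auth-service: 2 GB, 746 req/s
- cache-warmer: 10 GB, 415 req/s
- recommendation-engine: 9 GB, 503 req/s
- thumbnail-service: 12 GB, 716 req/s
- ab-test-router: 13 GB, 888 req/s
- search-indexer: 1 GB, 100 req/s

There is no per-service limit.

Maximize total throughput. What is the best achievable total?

7×auth-service uses 14 of the 14 GB and totals 5222.
No other feasible combination exceeds 5222.

5222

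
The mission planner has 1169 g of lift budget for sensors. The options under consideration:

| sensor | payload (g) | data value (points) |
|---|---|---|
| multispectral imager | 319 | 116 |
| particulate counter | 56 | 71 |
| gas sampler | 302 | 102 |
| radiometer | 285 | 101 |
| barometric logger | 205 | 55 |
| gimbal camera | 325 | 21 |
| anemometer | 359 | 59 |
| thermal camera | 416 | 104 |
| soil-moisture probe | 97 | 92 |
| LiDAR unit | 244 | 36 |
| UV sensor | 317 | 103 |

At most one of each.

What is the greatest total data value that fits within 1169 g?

Ranking by ratio (data value/g): particulate counter 1.27, soil-moisture probe 0.95, multispectral imager 0.36.
Greedy by ratio would take multispectral imager + particulate counter + gas sampler + radiometer + soil-moisture probe: 1059 g used, total 482.
The 285 g tied up in radiometer is better spent on UV sensor — total rises to 484 (1091 g).

484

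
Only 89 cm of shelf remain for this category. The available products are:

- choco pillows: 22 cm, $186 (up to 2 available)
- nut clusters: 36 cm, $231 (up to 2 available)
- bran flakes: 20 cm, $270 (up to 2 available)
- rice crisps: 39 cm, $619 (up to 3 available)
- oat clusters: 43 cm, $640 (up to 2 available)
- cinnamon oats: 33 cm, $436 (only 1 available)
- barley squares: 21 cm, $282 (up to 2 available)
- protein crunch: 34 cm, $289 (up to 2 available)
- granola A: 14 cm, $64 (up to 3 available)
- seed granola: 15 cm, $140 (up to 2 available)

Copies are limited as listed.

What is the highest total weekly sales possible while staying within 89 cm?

1280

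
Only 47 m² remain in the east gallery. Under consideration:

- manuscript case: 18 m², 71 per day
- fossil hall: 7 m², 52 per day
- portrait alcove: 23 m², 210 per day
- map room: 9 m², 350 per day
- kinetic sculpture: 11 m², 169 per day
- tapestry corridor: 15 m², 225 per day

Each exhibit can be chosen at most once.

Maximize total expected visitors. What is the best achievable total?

Fossil hall + map room + kinetic sculpture + tapestry corridor uses 42 of the 47 m² and totals 796.

796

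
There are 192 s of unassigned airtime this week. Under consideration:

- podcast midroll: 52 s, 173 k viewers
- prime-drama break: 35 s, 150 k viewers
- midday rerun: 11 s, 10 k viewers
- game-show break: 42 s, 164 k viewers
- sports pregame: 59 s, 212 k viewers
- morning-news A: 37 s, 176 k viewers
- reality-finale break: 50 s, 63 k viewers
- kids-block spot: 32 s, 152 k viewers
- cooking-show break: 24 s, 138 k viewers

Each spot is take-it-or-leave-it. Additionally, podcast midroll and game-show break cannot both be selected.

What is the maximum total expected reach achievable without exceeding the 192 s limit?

828

Greedy by ratio would take prime-drama break + midday rerun + game-show break + morning-news A + kids-block spot + cooking-show break: 181 s used, total 790.
Dropping midday rerun and game-show break frees 53 s; slotting in sports pregame (59 s) lifts the total to 828 at 187 s.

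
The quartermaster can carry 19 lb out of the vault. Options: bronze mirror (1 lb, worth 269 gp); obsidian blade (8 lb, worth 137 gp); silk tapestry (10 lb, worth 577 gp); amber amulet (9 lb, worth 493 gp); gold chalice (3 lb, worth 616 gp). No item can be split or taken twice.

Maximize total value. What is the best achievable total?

1462

The ratio ordering already packs tightly: bronze mirror + silk tapestry + gold chalice, 14 lb, 1462.
The closest alternative, bronze mirror + amber amulet + gold chalice, reaches only 1378.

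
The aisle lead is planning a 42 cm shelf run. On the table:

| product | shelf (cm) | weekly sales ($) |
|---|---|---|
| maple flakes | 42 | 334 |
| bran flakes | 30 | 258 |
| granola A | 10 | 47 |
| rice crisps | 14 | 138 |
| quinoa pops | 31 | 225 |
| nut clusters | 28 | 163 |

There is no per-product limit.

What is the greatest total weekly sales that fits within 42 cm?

414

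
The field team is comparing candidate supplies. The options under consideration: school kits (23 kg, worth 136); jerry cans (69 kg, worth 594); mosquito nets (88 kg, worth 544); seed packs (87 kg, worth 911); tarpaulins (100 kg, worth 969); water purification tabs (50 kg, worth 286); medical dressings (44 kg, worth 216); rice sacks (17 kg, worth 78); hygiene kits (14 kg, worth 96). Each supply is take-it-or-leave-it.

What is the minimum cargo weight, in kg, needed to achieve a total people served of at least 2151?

237

Minimise kg subject to total people served ≥ 2151.
seed packs + tarpaulins + water purification tabs: 2166 people served at 237 kg.
Below 237 kg the best achievable stays under 2151.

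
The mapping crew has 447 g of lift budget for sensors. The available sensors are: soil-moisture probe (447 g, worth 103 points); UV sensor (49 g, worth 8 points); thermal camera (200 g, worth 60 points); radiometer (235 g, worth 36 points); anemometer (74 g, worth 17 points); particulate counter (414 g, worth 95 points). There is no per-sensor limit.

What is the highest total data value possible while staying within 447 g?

Best packing: 2×thermal camera — 400 g, 120 total.
No other feasible combination exceeds 120.

120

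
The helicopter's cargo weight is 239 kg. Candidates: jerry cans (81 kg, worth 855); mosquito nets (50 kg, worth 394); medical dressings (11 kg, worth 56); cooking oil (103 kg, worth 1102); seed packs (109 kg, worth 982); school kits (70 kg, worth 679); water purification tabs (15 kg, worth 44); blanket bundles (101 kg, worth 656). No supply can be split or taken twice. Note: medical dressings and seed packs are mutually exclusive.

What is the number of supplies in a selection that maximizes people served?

3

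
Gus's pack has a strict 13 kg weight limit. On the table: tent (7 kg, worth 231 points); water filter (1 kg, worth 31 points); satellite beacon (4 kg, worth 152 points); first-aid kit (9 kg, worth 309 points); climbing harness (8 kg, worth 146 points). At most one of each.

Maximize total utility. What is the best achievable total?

Satellite beacon + first-aid kit uses 13 of the 13 kg and totals 461.

461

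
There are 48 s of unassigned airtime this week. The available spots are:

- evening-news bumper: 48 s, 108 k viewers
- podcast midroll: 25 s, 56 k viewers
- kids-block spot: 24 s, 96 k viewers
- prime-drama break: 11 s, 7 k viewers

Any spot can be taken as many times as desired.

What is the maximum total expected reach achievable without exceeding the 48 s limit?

Taking 2×kids-block spot: 48 s used, 192 in expected reach.
No other feasible combination exceeds 192.

192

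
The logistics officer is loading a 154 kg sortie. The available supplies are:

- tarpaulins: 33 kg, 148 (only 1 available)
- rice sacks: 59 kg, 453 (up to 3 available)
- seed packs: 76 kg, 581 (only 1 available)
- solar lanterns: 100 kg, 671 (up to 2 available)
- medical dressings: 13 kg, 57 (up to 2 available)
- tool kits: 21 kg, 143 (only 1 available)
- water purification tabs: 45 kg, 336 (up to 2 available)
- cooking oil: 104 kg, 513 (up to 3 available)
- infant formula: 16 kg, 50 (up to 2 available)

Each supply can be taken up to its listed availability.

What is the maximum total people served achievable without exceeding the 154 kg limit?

The ratio heuristic lands on 2×rice sacks + medical dressings + tool kits (1106) but leaves 2 kg idle.
Replace rice sacks and medical dressings and tool kits with 2×water purification tabs: the trade gains 19 net, giving 1125 at 149 kg.
Nothing else within 154 kg beats 1125.

1125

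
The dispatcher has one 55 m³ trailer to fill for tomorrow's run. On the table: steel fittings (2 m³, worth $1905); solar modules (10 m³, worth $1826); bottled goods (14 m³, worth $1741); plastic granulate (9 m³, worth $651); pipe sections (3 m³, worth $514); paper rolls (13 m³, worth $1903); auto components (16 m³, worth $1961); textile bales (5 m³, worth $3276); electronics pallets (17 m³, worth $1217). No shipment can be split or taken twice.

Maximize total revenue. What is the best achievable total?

11522

By revenue per m³: steel fittings 952.50, textile bales 655.20, solar modules 182.60 lead.
A density-first pass picks steel fittings + solar modules + bottled goods + pipe sections + paper rolls + textile bales — 11165 at 47 m³.
Dropping bottled goods and pipe sections frees 17 m³; slotting in plastic granulate + auto components (25 m³) lifts the total to 11522 at 55 m³.
No other feasible combination exceeds 11522.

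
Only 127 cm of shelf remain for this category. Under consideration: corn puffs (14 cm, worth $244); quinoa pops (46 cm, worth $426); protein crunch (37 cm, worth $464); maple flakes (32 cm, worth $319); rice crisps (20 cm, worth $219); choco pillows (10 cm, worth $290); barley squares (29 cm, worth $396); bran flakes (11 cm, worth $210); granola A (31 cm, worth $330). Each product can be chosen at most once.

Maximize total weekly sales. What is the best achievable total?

1823

Corn puffs + protein crunch + rice crisps + choco pillows + barley squares + bran flakes uses 121 of the 127 cm and totals 1823.
Runner-up corn puffs + maple flakes + choco pillows + barley squares + bran flakes + granola A tops out at 1789.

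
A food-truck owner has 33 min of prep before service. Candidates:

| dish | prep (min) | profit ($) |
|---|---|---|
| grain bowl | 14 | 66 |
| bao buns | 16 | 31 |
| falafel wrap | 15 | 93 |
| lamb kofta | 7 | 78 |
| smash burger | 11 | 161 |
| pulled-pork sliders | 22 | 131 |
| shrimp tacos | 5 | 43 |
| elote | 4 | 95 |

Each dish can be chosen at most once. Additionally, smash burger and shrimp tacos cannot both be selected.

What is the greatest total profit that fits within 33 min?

349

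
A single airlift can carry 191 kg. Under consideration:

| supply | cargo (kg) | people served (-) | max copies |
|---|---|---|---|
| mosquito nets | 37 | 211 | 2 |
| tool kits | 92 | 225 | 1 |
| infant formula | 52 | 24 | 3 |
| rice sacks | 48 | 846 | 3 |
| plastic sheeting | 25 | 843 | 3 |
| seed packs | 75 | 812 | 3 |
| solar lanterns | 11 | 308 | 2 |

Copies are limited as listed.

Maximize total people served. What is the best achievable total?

Density check — plastic sheeting 33.72, solar lanterns 28.00, rice sacks 17.62, seed packs 10.83 are the best per kg.
A density-first pass picks mosquito nets + rice sacks + 3×plastic sheeting + 2×solar lanterns — 4202 at 182 kg.
Dropping mosquito nets and solar lanterns frees 48 kg; slotting in rice sacks (48 kg) lifts the total to 4529 at 182 kg.

4529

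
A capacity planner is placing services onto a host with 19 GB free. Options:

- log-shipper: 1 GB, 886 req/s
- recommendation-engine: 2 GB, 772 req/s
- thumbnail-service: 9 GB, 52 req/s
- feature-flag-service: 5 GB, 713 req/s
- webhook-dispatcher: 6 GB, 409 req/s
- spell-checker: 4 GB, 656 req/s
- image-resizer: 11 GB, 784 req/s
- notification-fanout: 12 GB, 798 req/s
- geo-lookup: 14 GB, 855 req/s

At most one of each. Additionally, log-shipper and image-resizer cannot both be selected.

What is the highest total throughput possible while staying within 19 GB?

3436

Taking log-shipper + recommendation-engine + feature-flag-service + webhook-dispatcher + spell-checker: 18 GB used, 3436 in throughput.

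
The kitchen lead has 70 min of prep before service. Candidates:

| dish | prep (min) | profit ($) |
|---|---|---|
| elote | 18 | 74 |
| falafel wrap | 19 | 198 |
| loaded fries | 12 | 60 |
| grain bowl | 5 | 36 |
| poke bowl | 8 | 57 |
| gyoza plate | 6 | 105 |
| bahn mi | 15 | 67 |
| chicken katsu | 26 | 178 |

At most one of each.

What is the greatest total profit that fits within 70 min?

577

By profit per min: gyoza plate 17.50, falafel wrap 10.42, grain bowl 7.20 lead.
Taking the top-ratio dishes first gives falafel wrap + grain bowl + poke bowl + gyoza plate + chicken katsu for 574 (64 min).
Dropping poke bowl frees 8 min; slotting in loaded fries (12 min) lifts the total to 577 at 68 min.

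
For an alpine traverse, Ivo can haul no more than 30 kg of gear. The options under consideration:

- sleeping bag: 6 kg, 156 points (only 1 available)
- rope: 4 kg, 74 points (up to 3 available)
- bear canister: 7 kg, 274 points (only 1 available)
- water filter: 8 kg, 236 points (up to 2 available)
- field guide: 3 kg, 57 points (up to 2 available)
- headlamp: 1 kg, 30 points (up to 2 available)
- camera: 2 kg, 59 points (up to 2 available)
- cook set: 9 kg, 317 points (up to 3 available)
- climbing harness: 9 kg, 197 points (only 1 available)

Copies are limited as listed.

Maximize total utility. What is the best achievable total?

1056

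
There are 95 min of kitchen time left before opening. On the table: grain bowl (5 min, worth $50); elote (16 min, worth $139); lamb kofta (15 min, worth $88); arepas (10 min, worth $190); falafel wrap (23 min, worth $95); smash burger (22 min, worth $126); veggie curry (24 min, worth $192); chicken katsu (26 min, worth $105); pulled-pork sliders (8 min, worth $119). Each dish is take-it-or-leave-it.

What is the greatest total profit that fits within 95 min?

854

Filling by ratio: grain bowl + elote + lamb kofta + arepas + veggie curry + pulled-pork sliders for 778, with 17 min left unused.
Replace grain bowl with smash burger: the trade gains 76 net, giving 854 at 95 min.
The closest alternative, grain bowl + elote + arepas + smash burger + veggie curry + pulled-pork sliders, reaches only 816.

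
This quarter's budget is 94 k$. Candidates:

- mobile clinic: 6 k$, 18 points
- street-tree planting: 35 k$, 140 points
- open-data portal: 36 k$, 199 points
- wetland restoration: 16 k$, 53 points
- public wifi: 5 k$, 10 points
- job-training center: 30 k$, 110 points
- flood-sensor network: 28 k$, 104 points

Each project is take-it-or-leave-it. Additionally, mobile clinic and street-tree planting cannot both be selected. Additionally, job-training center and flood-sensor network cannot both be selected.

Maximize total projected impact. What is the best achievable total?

402

Taking street-tree planting + open-data portal + wetland restoration + public wifi: 92 k$ used, 402 in projected impact.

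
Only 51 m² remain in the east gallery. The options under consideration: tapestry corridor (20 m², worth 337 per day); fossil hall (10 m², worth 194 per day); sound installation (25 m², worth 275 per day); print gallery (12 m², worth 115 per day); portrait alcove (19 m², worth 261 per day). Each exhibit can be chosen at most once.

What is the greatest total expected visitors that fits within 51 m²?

792

Best packing: tapestry corridor + fossil hall + portrait alcove — 49 m², 792 total.
The spare 2 m² is too small for any remaining exhibit, and no exchange beats 792.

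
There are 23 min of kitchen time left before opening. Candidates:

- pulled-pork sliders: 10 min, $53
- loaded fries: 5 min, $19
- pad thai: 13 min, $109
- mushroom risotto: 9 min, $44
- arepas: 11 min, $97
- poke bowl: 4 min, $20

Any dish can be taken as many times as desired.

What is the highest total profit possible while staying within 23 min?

194

The ratio ordering already packs tightly: 2×arepas, 22 min, 194.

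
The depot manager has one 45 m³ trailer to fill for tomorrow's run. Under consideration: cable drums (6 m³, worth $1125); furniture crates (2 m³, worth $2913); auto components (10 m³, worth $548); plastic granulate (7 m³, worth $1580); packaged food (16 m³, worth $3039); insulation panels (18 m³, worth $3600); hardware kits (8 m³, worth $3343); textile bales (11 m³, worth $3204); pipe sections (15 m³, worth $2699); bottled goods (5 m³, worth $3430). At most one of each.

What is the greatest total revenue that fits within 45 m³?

16490

Filling by ratio: cable drums + furniture crates + plastic granulate + hardware kits + textile bales + bottled goods for 15595, with 6 m³ left unused.
Dropping cable drums and plastic granulate frees 13 m³; slotting in insulation panels (18 m³) lifts the total to 16490 at 44 m³.
Next best is furniture crates + packaged food + hardware kits + textile bales + bottled goods at 15929 (42 m³) — short by 561.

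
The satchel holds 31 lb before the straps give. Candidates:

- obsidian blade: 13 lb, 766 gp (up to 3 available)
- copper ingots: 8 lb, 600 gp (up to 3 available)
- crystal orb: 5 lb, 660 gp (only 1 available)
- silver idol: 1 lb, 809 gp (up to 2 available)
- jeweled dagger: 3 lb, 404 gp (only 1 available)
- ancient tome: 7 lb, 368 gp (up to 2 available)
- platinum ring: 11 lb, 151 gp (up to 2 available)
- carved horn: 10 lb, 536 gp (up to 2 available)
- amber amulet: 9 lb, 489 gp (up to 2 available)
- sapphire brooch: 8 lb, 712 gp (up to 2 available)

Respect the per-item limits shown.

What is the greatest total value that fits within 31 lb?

By value per lb: silver idol 809.00, jeweled dagger 134.67, crystal orb 132.00 lead.
Taking the top-ratio items first gives crystal orb + 2×silver idol + jeweled dagger + 2×sapphire brooch for 4106 (26 lb).
Replace jeweled dagger with copper ingots: the trade gains 196 net, giving 4302 at 31 lb.
No other feasible combination exceeds 4302.

4302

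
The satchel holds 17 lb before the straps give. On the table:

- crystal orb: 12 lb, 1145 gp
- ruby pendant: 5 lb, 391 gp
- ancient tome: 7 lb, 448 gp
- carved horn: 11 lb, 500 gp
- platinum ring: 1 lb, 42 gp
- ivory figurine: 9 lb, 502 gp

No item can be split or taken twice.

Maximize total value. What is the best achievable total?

1536

Taking crystal orb + ruby pendant: 17 lb used, 1536 in value.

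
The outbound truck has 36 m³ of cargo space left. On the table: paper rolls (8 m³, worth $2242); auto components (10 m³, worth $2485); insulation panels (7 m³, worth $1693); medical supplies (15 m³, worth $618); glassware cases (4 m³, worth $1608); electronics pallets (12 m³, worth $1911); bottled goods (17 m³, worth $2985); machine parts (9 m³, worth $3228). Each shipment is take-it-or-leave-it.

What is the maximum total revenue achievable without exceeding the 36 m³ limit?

9648

Density check — glassware cases 402.00, machine parts 358.67, paper rolls 280.25, auto components 248.50 are the best per m³.
The ratio heuristic lands on paper rolls + auto components + glassware cases + machine parts (9563) but leaves 5 m³ idle.
The 4 m³ tied up in glassware cases is better spent on insulation panels — total rises to 9648 (34 m³).
Every other selection either busts 36 m³ or fails to beat 9648.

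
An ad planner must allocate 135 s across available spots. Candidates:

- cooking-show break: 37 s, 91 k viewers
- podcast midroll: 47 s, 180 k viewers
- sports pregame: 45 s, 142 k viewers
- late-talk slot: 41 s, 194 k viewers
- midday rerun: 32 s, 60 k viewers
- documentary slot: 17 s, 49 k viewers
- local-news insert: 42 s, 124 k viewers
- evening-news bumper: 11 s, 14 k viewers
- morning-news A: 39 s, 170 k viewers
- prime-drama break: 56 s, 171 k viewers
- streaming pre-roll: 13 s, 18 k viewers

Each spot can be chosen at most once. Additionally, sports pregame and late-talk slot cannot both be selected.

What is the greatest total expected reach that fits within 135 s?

Taking podcast midroll + late-talk slot + morning-news A: 127 s used, 544 in expected reach.

544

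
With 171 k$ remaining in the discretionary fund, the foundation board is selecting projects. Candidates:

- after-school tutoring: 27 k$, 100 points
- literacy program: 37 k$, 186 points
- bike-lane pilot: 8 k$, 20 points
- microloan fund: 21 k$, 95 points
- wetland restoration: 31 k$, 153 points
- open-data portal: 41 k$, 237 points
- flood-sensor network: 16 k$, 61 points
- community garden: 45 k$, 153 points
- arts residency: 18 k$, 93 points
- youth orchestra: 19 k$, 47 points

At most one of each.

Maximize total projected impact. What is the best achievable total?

830

Taking the top-ratio projects first gives literacy program + microloan fund + wetland restoration + open-data portal + flood-sensor network + arts residency for 825 (164 k$).
Replace microloan fund with after-school tutoring: the trade gains 5 net, giving 830 at 170 k$.
Runner-up literacy program + microloan fund + wetland restoration + open-data portal + flood-sensor network + arts residency tops out at 825.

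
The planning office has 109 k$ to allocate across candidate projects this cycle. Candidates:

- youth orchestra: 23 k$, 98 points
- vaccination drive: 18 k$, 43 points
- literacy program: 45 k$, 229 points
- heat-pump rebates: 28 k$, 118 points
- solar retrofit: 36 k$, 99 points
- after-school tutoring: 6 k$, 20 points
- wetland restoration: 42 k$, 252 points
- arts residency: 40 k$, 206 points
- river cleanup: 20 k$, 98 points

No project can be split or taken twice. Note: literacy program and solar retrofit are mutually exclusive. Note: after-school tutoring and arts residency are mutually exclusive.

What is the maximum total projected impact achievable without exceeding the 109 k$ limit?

Density check — wetland restoration 6.00, arts residency 5.15, literacy program 5.09 are the best per k$.
Literacy program + wetland restoration + river cleanup uses 107 of the 109 k$ and totals 579.
Nothing else feasible within 109 k$ beats 579.

579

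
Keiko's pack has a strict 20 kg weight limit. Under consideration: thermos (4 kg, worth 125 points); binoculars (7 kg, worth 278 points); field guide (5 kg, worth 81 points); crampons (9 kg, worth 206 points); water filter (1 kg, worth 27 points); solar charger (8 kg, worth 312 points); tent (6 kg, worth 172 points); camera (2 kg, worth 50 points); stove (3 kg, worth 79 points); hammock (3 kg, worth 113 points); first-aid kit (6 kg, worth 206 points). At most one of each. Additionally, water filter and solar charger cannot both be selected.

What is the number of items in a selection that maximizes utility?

4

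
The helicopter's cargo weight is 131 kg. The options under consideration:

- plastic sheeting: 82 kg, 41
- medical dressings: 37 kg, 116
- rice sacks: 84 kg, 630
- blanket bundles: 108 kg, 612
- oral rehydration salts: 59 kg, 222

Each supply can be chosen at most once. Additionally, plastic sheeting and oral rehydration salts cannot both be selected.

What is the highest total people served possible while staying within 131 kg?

Ranking by ratio (people served/kg): rice sacks 7.50, blanket bundles 5.67, oral rehydration salts 3.76.
Taking medical dressings + rice sacks: 121 kg used, 746 in people served.

746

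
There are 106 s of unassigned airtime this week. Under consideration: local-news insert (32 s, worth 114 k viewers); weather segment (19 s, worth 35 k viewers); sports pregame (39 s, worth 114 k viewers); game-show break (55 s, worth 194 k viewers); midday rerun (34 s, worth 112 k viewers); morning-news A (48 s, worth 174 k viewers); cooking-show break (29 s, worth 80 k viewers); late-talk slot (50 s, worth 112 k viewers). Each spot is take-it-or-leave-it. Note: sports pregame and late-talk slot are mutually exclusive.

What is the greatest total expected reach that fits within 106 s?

368

By expected reach per s: morning-news A 3.62, local-news insert 3.56, game-show break 3.53 lead.
Greedy by ratio would take local-news insert + weather segment + morning-news A: 99 s used, total 323.
The 51 s tied up in local-news insert and weather segment is better spent on game-show break — total rises to 368 (103 s).
Every other selection either busts 106 s or breaks a pairing rule or fails to beat 368.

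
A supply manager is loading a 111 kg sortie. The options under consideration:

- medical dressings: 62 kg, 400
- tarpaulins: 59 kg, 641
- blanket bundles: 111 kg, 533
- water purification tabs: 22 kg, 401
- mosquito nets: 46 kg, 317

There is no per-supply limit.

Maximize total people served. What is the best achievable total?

2005

The ratio ordering already packs tightly: 5×water purification tabs, 110 kg, 2005.
Every other selection either busts 111 kg or fails to beat 2005.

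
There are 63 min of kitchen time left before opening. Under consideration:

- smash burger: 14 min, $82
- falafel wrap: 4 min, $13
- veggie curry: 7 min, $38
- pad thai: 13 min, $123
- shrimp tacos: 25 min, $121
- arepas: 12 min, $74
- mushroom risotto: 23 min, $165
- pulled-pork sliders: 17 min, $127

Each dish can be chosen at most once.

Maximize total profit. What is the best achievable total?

453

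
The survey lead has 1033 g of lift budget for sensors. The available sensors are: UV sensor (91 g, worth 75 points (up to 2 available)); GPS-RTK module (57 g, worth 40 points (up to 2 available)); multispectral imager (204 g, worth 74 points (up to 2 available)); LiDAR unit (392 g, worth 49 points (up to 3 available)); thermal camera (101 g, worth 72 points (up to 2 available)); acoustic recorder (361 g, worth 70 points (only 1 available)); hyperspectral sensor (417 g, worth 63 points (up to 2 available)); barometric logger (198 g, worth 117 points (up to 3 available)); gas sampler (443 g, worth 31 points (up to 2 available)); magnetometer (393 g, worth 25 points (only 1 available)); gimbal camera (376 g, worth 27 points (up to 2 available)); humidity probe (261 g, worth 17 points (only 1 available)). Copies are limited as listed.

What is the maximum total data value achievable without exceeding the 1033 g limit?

653

A density-first pass picks 2×UV sensor + 2×GPS-RTK module + 2×thermal camera + 2×barometric logger — 608 at 894 g.
Dropping thermal camera frees 101 g; slotting in barometric logger (198 g) lifts the total to 653 at 991 g.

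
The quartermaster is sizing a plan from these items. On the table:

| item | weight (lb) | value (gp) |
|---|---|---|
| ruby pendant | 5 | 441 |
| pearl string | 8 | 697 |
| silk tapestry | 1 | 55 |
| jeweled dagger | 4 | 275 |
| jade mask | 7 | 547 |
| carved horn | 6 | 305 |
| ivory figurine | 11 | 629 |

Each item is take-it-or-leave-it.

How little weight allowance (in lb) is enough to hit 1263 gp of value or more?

Need the lightest bundle worth ≥ 1263.
Taking pearl string + silk tapestry + jade mask gives 1299 (≥ 1263) for 16 lb.
No combination under 16 lb hits 1263.

16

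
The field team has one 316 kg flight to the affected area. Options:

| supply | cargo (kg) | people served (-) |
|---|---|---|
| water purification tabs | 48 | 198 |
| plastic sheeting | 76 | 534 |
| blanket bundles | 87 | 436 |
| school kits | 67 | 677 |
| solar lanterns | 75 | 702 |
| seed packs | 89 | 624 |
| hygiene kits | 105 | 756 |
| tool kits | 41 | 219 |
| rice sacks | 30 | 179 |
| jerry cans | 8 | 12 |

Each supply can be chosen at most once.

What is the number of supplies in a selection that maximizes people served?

Best achievable people served is 2549.
plastic sheeting + school kits + solar lanterns + seed packs + jerry cans hits 2549 at 315 kg.
Every optimal selection uses 5 supplies.

5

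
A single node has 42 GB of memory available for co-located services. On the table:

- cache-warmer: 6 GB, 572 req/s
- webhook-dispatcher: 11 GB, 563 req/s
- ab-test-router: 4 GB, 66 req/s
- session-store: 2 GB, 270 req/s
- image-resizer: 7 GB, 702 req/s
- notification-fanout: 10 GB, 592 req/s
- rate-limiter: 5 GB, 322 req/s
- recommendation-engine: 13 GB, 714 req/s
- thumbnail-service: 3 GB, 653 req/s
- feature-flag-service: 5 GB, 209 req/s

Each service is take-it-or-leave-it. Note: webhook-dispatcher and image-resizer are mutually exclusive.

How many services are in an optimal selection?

6

The maximum throughput within 42 GB is 3503.
One optimal bundle: cache-warmer + session-store + image-resizer + notification-fanout + recommendation-engine + thumbnail-service (41 GB).
All optima have 6 services.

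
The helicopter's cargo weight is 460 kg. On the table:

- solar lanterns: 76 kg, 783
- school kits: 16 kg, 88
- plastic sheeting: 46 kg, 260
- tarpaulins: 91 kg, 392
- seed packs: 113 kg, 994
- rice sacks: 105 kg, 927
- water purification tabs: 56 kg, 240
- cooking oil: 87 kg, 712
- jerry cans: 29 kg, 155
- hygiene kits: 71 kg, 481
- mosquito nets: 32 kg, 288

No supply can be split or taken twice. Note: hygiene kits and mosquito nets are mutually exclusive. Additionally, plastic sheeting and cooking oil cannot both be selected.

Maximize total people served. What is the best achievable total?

3947

By people served per kg: solar lanterns 10.30, mosquito nets 9.00, rice sacks 8.83, seed packs 8.80 lead.
Best packing: solar lanterns + school kits + seed packs + rice sacks + cooking oil + jerry cans + mosquito nets — 458 kg, 3947 total.
Runner-up solar lanterns + seed packs + rice sacks + cooking oil + hygiene kits tops out at 3897.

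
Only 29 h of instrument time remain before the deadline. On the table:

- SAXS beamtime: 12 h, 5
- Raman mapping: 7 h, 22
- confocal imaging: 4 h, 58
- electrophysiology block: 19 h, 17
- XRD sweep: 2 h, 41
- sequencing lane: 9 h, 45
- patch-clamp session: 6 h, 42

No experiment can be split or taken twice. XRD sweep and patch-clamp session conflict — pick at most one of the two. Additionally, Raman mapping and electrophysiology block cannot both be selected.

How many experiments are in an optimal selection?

4

Best achievable expected citations is 167.
For example Raman mapping + confocal imaging + sequencing lane + patch-clamp session achieves it, using 26 h.
Any selection reaching 167 contains exactly 4 experiments.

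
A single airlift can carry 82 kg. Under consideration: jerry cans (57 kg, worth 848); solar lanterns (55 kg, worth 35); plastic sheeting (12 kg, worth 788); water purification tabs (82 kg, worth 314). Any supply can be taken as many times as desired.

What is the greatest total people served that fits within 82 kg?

4728

Taking 6×plastic sheeting: 72 kg used, 4728 in people served.
The spare 10 kg is too small for any remaining supply, and no exchange beats 4728.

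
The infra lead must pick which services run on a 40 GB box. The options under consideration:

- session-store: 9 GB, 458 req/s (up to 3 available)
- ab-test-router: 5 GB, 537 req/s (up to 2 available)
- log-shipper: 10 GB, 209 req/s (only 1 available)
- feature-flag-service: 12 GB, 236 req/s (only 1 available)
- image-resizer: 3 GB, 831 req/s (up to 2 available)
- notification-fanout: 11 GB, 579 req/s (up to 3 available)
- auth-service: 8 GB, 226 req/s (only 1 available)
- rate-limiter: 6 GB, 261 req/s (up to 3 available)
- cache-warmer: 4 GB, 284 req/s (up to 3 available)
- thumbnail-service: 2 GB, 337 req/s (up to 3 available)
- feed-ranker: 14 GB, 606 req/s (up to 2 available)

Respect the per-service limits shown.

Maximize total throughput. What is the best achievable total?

Density check — image-resizer 277.00, thumbnail-service 168.50, ab-test-router 107.40, cache-warmer 71.00 are the best per GB.
2×ab-test-router + 2×image-resizer + rate-limiter + 3×cache-warmer + 3×thumbnail-service uses 40 of the 40 GB and totals 4860.

4860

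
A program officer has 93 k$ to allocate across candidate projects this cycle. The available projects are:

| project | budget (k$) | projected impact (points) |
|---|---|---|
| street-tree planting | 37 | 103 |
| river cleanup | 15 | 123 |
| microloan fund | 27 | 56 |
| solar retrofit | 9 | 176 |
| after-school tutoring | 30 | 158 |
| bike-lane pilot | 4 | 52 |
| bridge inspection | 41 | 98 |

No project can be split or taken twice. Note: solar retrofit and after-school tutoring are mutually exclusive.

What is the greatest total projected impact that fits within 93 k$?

510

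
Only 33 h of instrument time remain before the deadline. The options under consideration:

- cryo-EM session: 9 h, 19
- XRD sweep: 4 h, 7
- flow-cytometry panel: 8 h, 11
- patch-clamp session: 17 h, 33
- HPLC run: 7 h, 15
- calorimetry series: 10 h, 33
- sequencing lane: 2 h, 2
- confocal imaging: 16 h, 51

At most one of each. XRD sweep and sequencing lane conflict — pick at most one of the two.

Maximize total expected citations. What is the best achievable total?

Taking HPLC run + calorimetry series + confocal imaging: 33 h used, 99 in expected citations.
That's the maximum — no feasible swap from here does better than 99.

99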